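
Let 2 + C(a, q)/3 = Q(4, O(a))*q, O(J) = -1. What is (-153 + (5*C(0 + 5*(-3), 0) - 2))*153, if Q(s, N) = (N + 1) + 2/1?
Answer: -28305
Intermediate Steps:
Q(s, N) = 3 + N (Q(s, N) = (1 + N) + 2*1 = (1 + N) + 2 = 3 + N)
C(a, q) = -6 + 6*q (C(a, q) = -6 + 3*((3 - 1)*q) = -6 + 3*(2*q) = -6 + 6*q)
(-153 + (5*C(0 + 5*(-3), 0) - 2))*153 = (-153 + (5*(-6 + 6*0) - 2))*153 = (-153 + (5*(-6 + 0) - 2))*153 = (-153 + (5*(-6) - 2))*153 = (-153 + (-30 - 2))*153 = (-153 - 32)*153 = -185*153 = -28305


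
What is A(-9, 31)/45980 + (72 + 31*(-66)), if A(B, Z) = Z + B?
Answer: -4125659/2090 ≈ -1974.0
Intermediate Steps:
A(B, Z) = B + Z
A(-9, 31)/45980 + (72 + 31*(-66)) = (-9 + 31)/45980 + (72 + 31*(-66)) = 22*(1/45980) + (72 - 2046) = 1/2090 - 1974 = -4125659/2090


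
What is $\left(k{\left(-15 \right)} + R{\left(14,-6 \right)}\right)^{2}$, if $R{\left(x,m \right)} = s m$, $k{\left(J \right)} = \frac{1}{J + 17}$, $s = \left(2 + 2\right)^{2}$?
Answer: $\frac{36481}{4} \approx 9120.3$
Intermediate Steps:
$s = 16$ ($s = 4^{2} = 16$)
$k{\left(J \right)} = \frac{1}{17 + J}$
$R{\left(x,m \right)} = 16 m$
$\left(k{\left(-15 \right)} + R{\left(14,-6 \right)}\right)^{2} = \left(\frac{1}{17 - 15} + 16 \left(-6\right)\right)^{2} = \left(\frac{1}{2} - 96\right)^{2} = \left(- \frac{191}{2}\right)^{2} = \frac{36481}{4}$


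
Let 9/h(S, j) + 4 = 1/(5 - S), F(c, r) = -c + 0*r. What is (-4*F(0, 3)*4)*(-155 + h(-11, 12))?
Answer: 0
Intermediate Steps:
F(c, r) = -c (F(c, r) = -c + 0 = -c)
h(S, j) = 9/(-4 + 1/(5 - S))
(-4*F(0, 3)*4)*(-155 + h(-11, 12)) = (-(-4)*0*4)*(-155 + 9*(5 - 1*(-11))/(-19 + 4*(-11))) = (-4*0*4)*(-155 + 9*(5 + 11)/(-19 - 44)) = (0*4)*(-155 + 9*16/(-63)) = 0*(-155 + 9*(-1/63)*16) = 0*(-155 - 16/7) = 0*(-1101/7) = 0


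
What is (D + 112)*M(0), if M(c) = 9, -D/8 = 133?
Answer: -8568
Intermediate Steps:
D = -1064 (D = -8*133 = -1064)
(D + 112)*M(0) = (-1064 + 112)*9 = -952*9 = -8568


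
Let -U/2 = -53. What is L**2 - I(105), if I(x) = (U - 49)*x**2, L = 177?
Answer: -597096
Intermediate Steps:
U = 106 (U = -2*(-53) = 106)
I(x) = 57*x**2 (I(x) = (106 - 49)*x**2 = 57*x**2)
L**2 - I(105) = 177**2 - 57*105**2 = 31329 - 57*11025 = 31329 - 1*628425 = 31329 - 628425 = -597096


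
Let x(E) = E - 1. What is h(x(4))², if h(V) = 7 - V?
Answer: 16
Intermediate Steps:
x(E) = -1 + E
h(x(4))² = (7 - (-1 + 4))² = (7 - 1*3)² = (7 - 3)² = 4² = 16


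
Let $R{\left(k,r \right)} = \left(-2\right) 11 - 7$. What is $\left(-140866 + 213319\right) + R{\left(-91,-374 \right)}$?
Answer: $72424$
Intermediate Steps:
$R{\left(k,r \right)} = -29$ ($R{\left(k,r \right)} = -22 - 7 = -29$)
$\left(-140866 + 213319\right) + R{\left(-91,-374 \right)} = \left(-140866 + 213319\right) - 29 = 72453 - 29 = 72424$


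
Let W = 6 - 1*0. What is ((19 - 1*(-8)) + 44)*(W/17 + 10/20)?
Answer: 2059/34 ≈ 60.559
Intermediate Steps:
W = 6 (W = 6 + 0 = 6)
((19 - 1*(-8)) + 44)*(W/17 + 10/20) = ((19 - 1*(-8)) + 44)*(6/17 + 10/20) = ((19 + 8) + 44)*(6*(1/17) + 10*(1/20)) = (27 + 44)*(6/17 + ½) = 71*(29/34) = 2059/34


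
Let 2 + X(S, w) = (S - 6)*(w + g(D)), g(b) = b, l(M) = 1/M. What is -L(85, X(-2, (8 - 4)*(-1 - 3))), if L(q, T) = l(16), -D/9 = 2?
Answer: -1/16 ≈ -0.062500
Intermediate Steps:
D = -18 (D = -9*2 = -18)
X(S, w) = -2 + (-18 + w)*(-6 + S) (X(S, w) = -2 + (S - 6)*(w - 18) = -2 + (-6 + S)*(-18 + w) = -2 + (-18 + w)*(-6 + S))
L(q, T) = 1/16
-L(85, X(-2, (8 - 4)*(-1 - 3))) = -1*1/16 = -1/16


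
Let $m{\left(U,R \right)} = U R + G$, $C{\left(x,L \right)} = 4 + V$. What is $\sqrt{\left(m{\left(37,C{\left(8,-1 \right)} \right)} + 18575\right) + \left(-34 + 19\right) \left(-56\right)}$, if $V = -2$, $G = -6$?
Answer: $\sqrt{19483} \approx 139.58$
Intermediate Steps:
$C{\left(x,L \right)} = 2$ ($C{\left(x,L \right)} = 4 - 2 = 2$)
$m{\left(U,R \right)} = -6 + R U$ ($m{\left(U,R \right)} = U R - 6 = R U - 6 = -6 + R U$)
$\sqrt{\left(m{\left(37,C{\left(8,-1 \right)} \right)} + 18575\right) + \left(-34 + 19\right) \left(-56\right)} = \sqrt{\left(\left(-6 + 2 \cdot 37\right) + 18575\right) + \left(-34 + 19\right) \left(-56\right)} = \sqrt{\left(\left(-6 + 74\right) + 18575\right) - -840} = \sqrt{\left(68 + 18575\right) + 840} = \sqrt{18643 + 840} = \sqrt{19483}$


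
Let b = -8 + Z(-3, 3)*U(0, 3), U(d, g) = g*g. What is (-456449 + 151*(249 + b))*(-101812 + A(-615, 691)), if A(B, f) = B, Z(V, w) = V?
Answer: 43442875645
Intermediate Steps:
U(d, g) = g²
b = -35 (b = -8 - 3*3² = -8 - 3*9 = -8 - 27 = -35)
(-456449 + 151*(249 + b))*(-101812 + A(-615, 691)) = (-456449 + 151*(249 - 35))*(-101812 - 615) = (-456449 + 151*214)*(-102427) = (-456449 + 32314)*(-102427) = -424135*(-102427) = 43442875645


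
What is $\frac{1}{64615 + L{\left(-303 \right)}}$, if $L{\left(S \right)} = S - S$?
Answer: $\frac{1}{64615} \approx 1.5476 \cdot 10^{-5}$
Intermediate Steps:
$L{\left(S \right)} = 0$
$\frac{1}{64615 + L{\left(-303 \right)}} = \frac{1}{64615 + 0} = \frac{1}{64615}$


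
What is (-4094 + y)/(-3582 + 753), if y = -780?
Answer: 4874/2829 ≈ 1.7229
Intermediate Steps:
(-4094 + y)/(-3582 + 753) = (-4094 - 780)/(-3582 + 753) = -4874/(-2829) = -4874*(-1/2829) = 4874/2829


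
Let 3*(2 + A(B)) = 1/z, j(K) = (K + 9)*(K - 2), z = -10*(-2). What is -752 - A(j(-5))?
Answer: -45001/60 ≈ -750.02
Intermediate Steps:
z = 20
j(K) = (-2 + K)*(9 + K) (j(K) = (9 + K)*(-2 + K) = (-2 + K)*(9 + K))
A(B) = -119/60 (A(B) = -2 + (⅓)/20 = -2 + (⅓)*(1/20) = -2 + 1/60 = -119/60)
-752 - A(j(-5)) = -752 - 1*(-119/60) = -752 + 119/60 = -45001/60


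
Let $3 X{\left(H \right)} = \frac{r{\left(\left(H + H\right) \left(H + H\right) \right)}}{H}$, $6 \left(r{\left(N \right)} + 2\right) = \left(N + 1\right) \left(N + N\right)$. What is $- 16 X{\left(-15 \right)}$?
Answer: $\frac{4324768}{45} \approx 96106.0$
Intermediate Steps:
$r{\left(N \right)} = -2 + \frac{N \left(1 + N\right)}{3}$ ($r{\left(N \right)} = -2 + \frac{\left(N + 1\right) \left(N + N\right)}{6} = -2 + \frac{\left(1 + N\right) 2 N}{6} = -2 + \frac{2 N \left(1 + N\right)}{6} = -2 + \frac{N \left(1 + N\right)}{3}$)
$X{\left(H \right)} = \frac{-2 + \frac{4 H^{2}}{3} + \frac{16 H^{4}}{3}}{3 H}$ ($X{\left(H \right)} = \frac{\left(-2 + \frac{\left(H + H\right) \left(H + H\right)}{3} + \frac{\left(\left(H + H\right) \left(H + H\right)\right)^{2}}{3}\right) \frac{1}{H}}{3} = \frac{\left(-2 + \frac{2 H 2 H}{3} + \frac{\left(2 H 2 H\right)^{2}}{3}\right) \frac{1}{H}}{3} = \frac{\left(-2 + \frac{4 H^{2}}{3} + \frac{\left(4 H^{2}\right)^{2}}{3}\right) \frac{1}{H}}{3} = \frac{\left(-2 + \frac{4 H^{2}}{3} + \frac{16 H^{4}}{3}\right) \frac{1}{H}}{3} = \frac{\frac{1}{H} \left(-2 + \frac{4 H^{2}}{3} + \frac{16 H^{4}}{3}\right)}{3} = \frac{-2 + \frac{4 H^{2}}{3} + \frac{16 H^{4}}{3}}{3 H}$)
$- 16 X{\left(-15 \right)} = - 16 \frac{2 \left(-3 + 2 \left(-15\right)^{2} + 8 \left(-15\right)^{4}\right)}{9 \left(-15\right)} = - 16 \cdot \frac{2}{9} \left(- \frac{1}{15}\right) \left(-3 + 2 \cdot 225 + 8 \cdot 50625\right) = - 16 \cdot \frac{2}{9} \left(- \frac{1}{15}\right) \left(-3 + 450 + 405000\right) = - 16 \cdot \frac{2}{9} \left(- \frac{1}{15}\right) 405447 = \left(-16\right) \left(- \frac{270298}{45}\right) = \frac{4324768}{45}$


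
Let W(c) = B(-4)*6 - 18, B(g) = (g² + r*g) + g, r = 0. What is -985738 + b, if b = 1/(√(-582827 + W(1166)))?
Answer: -985738 - I*√582773/582773 ≈ -9.8574e+5 - 0.0013099*I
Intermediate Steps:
B(g) = g + g² (B(g) = (g² + 0*g) + g = (g² + 0) + g = g² + g = g + g²)
W(c) = 54 (W(c) = -4*(1 - 4)*6 - 18 = -4*(-3)*6 - 18 = 12*6 - 18 = 72 - 18 = 54)
b = -I*√582773/582773 (b = 1/(√(-582827 + 54)) = 1/(√(-582773)) = 1/(I*√582773) = -I*√582773/582773 ≈ -0.0013099*I)
-985738 + b = -985738 - I*√582773/582773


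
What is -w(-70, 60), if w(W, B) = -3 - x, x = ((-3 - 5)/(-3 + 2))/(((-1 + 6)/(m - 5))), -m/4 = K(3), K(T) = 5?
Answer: -37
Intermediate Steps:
m = -20 (m = -4*5 = -20)
x = -40 (x = ((-3 - 5)/(-3 + 2))/(((-1 + 6)/(-20 - 5))) = (-8/(-1))/((5/(-25))) = (-8*(-1))/((5*(-1/25))) = 8/(-⅕) = 8*(-5) = -40)
w(W, B) = 37 (w(W, B) = -3 - 1*(-40) = -3 + 40 = 37)
-w(-70, 60) = -1*37 = -37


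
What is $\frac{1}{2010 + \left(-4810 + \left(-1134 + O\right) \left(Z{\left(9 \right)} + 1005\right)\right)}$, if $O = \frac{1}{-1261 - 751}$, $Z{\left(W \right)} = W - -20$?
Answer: $- \frac{1006}{1182408653} \approx -8.5081 \cdot 10^{-7}$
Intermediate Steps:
$Z{\left(W \right)} = 20 + W$ ($Z{\left(W \right)} = W + 20 = 20 + W$)
$O = - \frac{1}{2012}$ ($O = \frac{1}{-2012} = - \frac{1}{2012} \approx -0.00049702$)
$\frac{1}{2010 + \left(-4810 + \left(-1134 + O\right) \left(Z{\left(9 \right)} + 1005\right)\right)} = \frac{1}{2010 + \left(-4810 + \left(-1134 - \frac{1}{2012}\right) \left(\left(20 + 9\right) + 1005\right)\right)} = \frac{1}{2010 - \left(4810 + \frac{2281609 \left(29 + 1005\right)}{2012}\right)} = \frac{1}{2010 - \frac{1184430713}{1006}} = \frac{1}{- \frac{1182408653}{1006}} = - \frac{1006}{1182408653}$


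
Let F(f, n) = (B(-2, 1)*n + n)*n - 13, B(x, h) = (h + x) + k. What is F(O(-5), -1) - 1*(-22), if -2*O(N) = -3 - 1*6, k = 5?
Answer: 14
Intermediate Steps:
B(x, h) = 5 + h + x (B(x, h) = (h + x) + 5 = 5 + h + x)
O(N) = 9/2 (O(N) = -(-3 - 1*6)/2 = -(-3 - 6)/2 = -1/2*(-9) = 9/2)
F(f, n) = -13 + 5*n**2 (F(f, n) = ((5 + 1 - 2)*n + n)*n - 13 = (4*n + n)*n - 13 = (5*n)*n - 13 = 5*n**2 - 13 = -13 + 5*n**2)
F(O(-5), -1) - 1*(-22) = (-13 + 5*(-1)**2) - 1*(-22) = (-13 + 5*1) + 22 = (-13 + 5) + 22 = -8 + 22 = 14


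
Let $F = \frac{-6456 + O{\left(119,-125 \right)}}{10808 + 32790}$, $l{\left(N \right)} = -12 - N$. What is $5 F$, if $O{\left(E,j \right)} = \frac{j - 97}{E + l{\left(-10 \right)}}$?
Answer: $- \frac{629645}{850161} \approx -0.74062$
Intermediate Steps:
$O{\left(E,j \right)} = \frac{-97 + j}{-2 + E}$ ($O{\left(E,j \right)} = \frac{j - 97}{E - 2} = \frac{-97 + j}{E + \left(-12 + 10\right)} = \frac{-97 + j}{E - 2} = \frac{-97 + j}{-2 + E}$)
$F = - \frac{125929}{850161}$ ($F = \frac{-6456 + \frac{-97 - 125}{-2 + 119}}{10808 + 32790} = \frac{-6456 + \frac{1}{117} \left(-222\right)}{43598} = \left(-6456 + \frac{1}{117} \left(-222\right)\right) \frac{1}{43598} = \left(-6456 - \frac{74}{39}\right) \frac{1}{43598} = \left(- \frac{251858}{39}\right) \frac{1}{43598} = - \frac{125929}{850161} \approx -0.14812$)
$5 F = 5 \left(- \frac{125929}{850161}\right) = - \frac{629645}{850161}$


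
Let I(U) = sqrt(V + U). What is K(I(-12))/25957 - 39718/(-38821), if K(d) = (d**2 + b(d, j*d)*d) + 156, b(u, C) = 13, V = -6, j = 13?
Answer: 1036317424/1007676697 + 39*I*sqrt(2)/25957 ≈ 1.0284 + 0.0021248*I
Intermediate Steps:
I(U) = sqrt(-6 + U)
K(d) = 156 + d**2 + 13*d (K(d) = (d**2 + 13*d) + 156 = 156 + d**2 + 13*d)
K(I(-12))/25957 - 39718/(-38821) = (156 + (sqrt(-6 - 12))**2 + 13*sqrt(-6 - 12))/25957 - 39718/(-38821) = (156 + (sqrt(-18))**2 + 13*sqrt(-18))*(1/25957) - 39718*(-1/38821) = (156 + (3*I*sqrt(2))**2 + 13*(3*I*sqrt(2)))*(1/25957) + 39718/38821 = (156 - 18 + 39*I*sqrt(2))*(1/25957) + 39718/38821 = (138 + 39*I*sqrt(2))*(1/25957) + 39718/38821 = (138/25957 + 39*I*sqrt(2)/25957) + 39718/38821 = 1036317424/1007676697 + 39*I*sqrt(2)/25957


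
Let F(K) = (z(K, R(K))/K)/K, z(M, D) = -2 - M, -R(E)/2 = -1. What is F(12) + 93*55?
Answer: 368273/72 ≈ 5114.9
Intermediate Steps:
R(E) = 2 (R(E) = -2*(-1) = 2)
F(K) = (-2 - K)/K² (F(K) = ((-2 - K)/K)/K = (-2 - K)/K²)
F(12) + 93*55 = (-2 - 1*12)/12² + 93*55 = (-2 - 12)/144 + 5115 = (1/144)*(-14) + 5115 = -7/72 + 5115 = 368273/72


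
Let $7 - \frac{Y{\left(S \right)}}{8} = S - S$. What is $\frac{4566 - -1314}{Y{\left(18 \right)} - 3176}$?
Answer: $- \frac{49}{26} \approx -1.8846$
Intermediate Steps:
$Y{\left(S \right)} = 56$ ($Y{\left(S \right)} = 56 - 8 \left(S - S\right) = 56 - 0 = 56 + 0 = 56$)
$\frac{4566 - -1314}{Y{\left(18 \right)} - 3176} = \frac{4566 - -1314}{56 - 3176} = \frac{4566 + 1314}{-3120} = 5880 \left(- \frac{1}{3120}\right) = - \frac{49}{26}$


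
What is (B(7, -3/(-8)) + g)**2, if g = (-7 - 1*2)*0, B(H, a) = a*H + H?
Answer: 5929/64 ≈ 92.641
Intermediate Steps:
B(H, a) = H + H*a (B(H, a) = H*a + H = H + H*a)
g = 0 (g = (-7 - 2)*0 = -9*0 = 0)
(B(7, -3/(-8)) + g)**2 = (7*(1 - 3/(-8)) + 0)**2 = (7*(1 - 3*(-1/8)) + 0)**2 = (7*(1 + 3/8) + 0)**2 = (7*(11/8) + 0)**2 = (77/8 + 0)**2 = (77/8)**2 = 5929/64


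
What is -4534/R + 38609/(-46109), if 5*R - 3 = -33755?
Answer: -128919969/778135484 ≈ -0.16568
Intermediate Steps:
R = -33752/5 (R = ⅗ + (⅕)*(-33755) = ⅗ - 6751 = -33752/5 ≈ -6750.4)
-4534/R + 38609/(-46109) = -4534/(-33752/5) + 38609/(-46109) = -4534*(-5/33752) + 38609*(-1/46109) = 11335/16876 - 38609/46109 = -128919969/778135484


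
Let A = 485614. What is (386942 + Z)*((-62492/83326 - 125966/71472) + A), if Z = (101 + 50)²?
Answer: 98749684811767439427/496289656 ≈ 1.9898e+11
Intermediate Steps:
Z = 22801 (Z = 151² = 22801)
(386942 + Z)*((-62492/83326 - 125966/71472) + A) = (386942 + 22801)*((-62492/83326 - 125966/71472) + 485614) = 409743*((-62492*1/83326 - 125966*1/71472) + 485614) = 409743*((-31246/41663 - 62983/35736) + 485614) = 409743*(-3740667785/1488868968 + 485614) = 409743*(723011874358567/1488868968) = 98749684811767439427/496289656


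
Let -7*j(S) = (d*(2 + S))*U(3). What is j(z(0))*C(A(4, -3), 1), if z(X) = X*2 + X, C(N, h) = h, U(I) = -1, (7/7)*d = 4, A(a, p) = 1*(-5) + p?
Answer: 8/7 ≈ 1.1429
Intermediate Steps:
A(a, p) = -5 + p
d = 4
z(X) = 3*X (z(X) = 2*X + X = 3*X)
j(S) = 8/7 + 4*S/7 (j(S) = -4*(2 + S)*(-1)/7 = -(8 + 4*S)*(-1)/7 = -(-8 - 4*S)/7 = 8/7 + 4*S/7)
j(z(0))*C(A(4, -3), 1) = (8/7 + 4*(3*0)/7)*1 = (8/7 + (4/7)*0)*1 = (8/7 + 0)*1 = (8/7)*1 = 8/7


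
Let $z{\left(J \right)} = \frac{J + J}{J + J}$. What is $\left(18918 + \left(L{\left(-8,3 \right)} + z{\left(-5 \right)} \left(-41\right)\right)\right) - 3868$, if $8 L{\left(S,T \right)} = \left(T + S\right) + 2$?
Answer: $\frac{120069}{8} \approx 15009.0$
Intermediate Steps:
$L{\left(S,T \right)} = \frac{1}{4} + \frac{S}{8} + \frac{T}{8}$ ($L{\left(S,T \right)} = \frac{\left(T + S\right) + 2}{8} = \frac{\left(S + T\right) + 2}{8} = \frac{2 + S + T}{8} = \frac{1}{4} + \frac{S}{8} + \frac{T}{8}$)
$z{\left(J \right)} = 1$ ($z{\left(J \right)} = \frac{2 J}{2 J} = 2 J \frac{1}{2 J} = 1$)
$\left(18918 + \left(L{\left(-8,3 \right)} + z{\left(-5 \right)} \left(-41\right)\right)\right) - 3868 = \left(18918 + \left(\left(\frac{1}{4} + \frac{1}{8} \left(-8\right) + \frac{1}{8} \cdot 3\right) + 1 \left(-41\right)\right)\right) - 3868 = \left(18918 + \left(\left(\frac{1}{4} - 1 + \frac{3}{8}\right) - 41\right)\right) - 3868 = \left(18918 - \frac{331}{8}\right) - 3868 = \frac{151013}{8} - 3868 = \frac{120069}{8}$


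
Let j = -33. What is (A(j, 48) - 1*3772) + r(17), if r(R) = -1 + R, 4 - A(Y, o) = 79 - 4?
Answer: -3827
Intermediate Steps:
A(Y, o) = -71 (A(Y, o) = 4 - (79 - 4) = 4 - 1*75 = 4 - 75 = -71)
(A(j, 48) - 1*3772) + r(17) = (-71 - 1*3772) + (-1 + 17) = (-71 - 3772) + 16 = -3843 + 16 = -3827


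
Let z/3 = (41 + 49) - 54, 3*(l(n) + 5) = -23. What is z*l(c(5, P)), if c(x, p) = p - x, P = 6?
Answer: -1368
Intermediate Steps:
l(n) = -38/3 (l(n) = -5 + (1/3)*(-23) = -5 - 23/3 = -38/3)
z = 108 (z = 3*((41 + 49) - 54) = 3*(90 - 54) = 3*36 = 108)
z*l(c(5, P)) = 108*(-38/3) = -1368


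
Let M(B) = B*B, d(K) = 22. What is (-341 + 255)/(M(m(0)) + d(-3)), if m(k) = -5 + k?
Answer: -86/47 ≈ -1.8298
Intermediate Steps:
M(B) = B**2
(-341 + 255)/(M(m(0)) + d(-3)) = (-341 + 255)/((-5 + 0)**2 + 22) = -86/((-5)**2 + 22) = -86/(25 + 22) = -86/47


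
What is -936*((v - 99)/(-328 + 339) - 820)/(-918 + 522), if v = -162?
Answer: -241306/121 ≈ -1994.3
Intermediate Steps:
-936*((v - 99)/(-328 + 339) - 820)/(-918 + 522) = -936*((-162 - 99)/(-328 + 339) - 820)/(-918 + 522) = -936*(-261/11 - 820)/(-396) = -936*(-261*1/11 - 820)*(-1)/396 = -936*(-261/11 - 820)*(-1)/396 = -(-8687016)*(-1)/(11*396) = -936*9281/4356 = -241306/121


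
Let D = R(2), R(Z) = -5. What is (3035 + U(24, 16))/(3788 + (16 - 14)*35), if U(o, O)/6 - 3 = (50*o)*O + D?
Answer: 118223/3858 ≈ 30.644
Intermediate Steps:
D = -5
U(o, O) = -12 + 300*O*o (U(o, O) = 18 + 6*((50*o)*O - 5) = 18 + 6*(50*O*o - 5) = 18 + 6*(-5 + 50*O*o) = 18 + (-30 + 300*O*o) = -12 + 300*O*o)
(3035 + U(24, 16))/(3788 + (16 - 14)*35) = (3035 + (-12 + 300*16*24))/(3788 + (16 - 14)*35) = (3035 + (-12 + 115200))/(3788 + 2*35) = (3035 + 115188)/(3788 + 70) = 118223/3858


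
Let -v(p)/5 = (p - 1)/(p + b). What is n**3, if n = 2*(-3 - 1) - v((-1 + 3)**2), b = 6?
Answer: -2197/8 ≈ -274.63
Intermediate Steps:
v(p) = -5*(-1 + p)/(6 + p) (v(p) = -5*(p - 1)/(p + 6) = -5*(-1 + p)/(6 + p))
n = -13/2 (n = 2*(-3 - 1) - 5*(1 - (-1 + 3)**2)/(6 + (-1 + 3)**2) = 2*(-4) - 5*(1 - 1*2**2)/(6 + 2**2) = -8 - 5*(1 - 1*4)/(6 + 4) = -8 - 5*(1 - 4)/10 = -8 - 5*(-3)/10 = -8 - 1*(-3/2) = -8 + 3/2 = -13/2 ≈ -6.5000)
n**3 = (-13/2)**3 = -2197/8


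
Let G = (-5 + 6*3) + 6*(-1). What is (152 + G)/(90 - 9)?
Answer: 53/27 ≈ 1.9630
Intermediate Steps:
G = 7 (G = (-5 + 18) - 6 = 13 - 6 = 7)
(152 + G)/(90 - 9) = (152 + 7)/(90 - 9) = 159/81 = (1/81)*159 = 53/27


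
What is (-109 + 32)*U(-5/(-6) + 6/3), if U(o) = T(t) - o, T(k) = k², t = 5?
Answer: -10241/6 ≈ -1706.8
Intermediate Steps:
U(o) = 25 - o (U(o) = 5² - o = 25 - o)
(-109 + 32)*U(-5/(-6) + 6/3) = (-109 + 32)*(25 - (-5/(-6) + 6/3)) = -77*(25 - (-5*(-⅙) + 6*(⅓))) = -77*(25 - (⅚ + 2)) = -77*(25 - 1*17/6) = -77*(25 - 17/6) = -77*133/6 = -10241/6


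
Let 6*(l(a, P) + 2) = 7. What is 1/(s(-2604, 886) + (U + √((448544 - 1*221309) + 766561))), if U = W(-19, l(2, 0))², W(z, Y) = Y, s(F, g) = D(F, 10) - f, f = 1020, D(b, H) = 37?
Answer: 1273068/37417847 + 2592*√248449/37417847 ≈ 0.068551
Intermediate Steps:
l(a, P) = -⅚ (l(a, P) = -2 + (⅙)*7 = -2 + 7/6 = -⅚)
s(F, g) = -983 (s(F, g) = 37 - 1*1020 = 37 - 1020 = -983)
U = 25/36 (U = (-⅚)² = 25/36 ≈ 0.69444)
1/(s(-2604, 886) + (U + √((448544 - 1*221309) + 766561))) = 1/(-983 + (25/36 + √((448544 - 1*221309) + 766561))) = 1/(-983 + (25/36 + √((448544 - 221309) + 766561))) = 1/(-983 + (25/36 + √(227235 + 766561))) = 1/(-983 + (25/36 + √993796)) = 1/(-983 + (25/36 + 2*√248449)) = 1/(-35363/36 + 2*√248449)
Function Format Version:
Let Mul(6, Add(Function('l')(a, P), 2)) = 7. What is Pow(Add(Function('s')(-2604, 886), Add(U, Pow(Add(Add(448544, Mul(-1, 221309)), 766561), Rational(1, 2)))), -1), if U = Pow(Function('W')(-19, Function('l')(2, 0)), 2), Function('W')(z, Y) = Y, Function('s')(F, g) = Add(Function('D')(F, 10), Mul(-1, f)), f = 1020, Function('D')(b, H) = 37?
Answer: Add(Rational(1273068, 37417847), Mul(Rational(2592, 37417847), Pow(248449, Rational(1, 2)))) ≈ 0.068551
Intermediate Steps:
Function('l')(a, P) = Rational(-5, 6) (Function('l')(a, P) = Add(-2, Mul(Rational(1, 6), 7)) = Add(-2, Rational(7, 6)) = Rational(-5, 6))
Function('s')(F, g) = -983 (Function('s')(F, g) = Add(37, Mul(-1, 1020)) = Add(37, -1020) = -983)
U = Rational(25, 36) (U = Pow(Rational(-5, 6), 2) = Rational(25, 36) ≈ 0.69444)
Pow(Add(Function('s')(-2604, 886), Add(U, Pow(Add(Add(448544, Mul(-1, 221309)), 766561), Rational(1, 2)))), -1) = Pow(Add(-983, Add(Rational(25, 36), Pow(Add(Add(448544, Mul(-1, 221309)), 766561), Rational(1, 2)))), -1) = Pow(Add(-983, Add(Rational(25, 36), Pow(Add(Add(448544, -221309), 766561), Rational(1, 2)))), -1) = Pow(Add(-983, Add(Rational(25, 36), Pow(Add(227235, 766561), Rational(1, 2)))), -1) = Pow(Add(-983, Add(Rational(25, 36), Pow(993796, Rational(1, 2)))), -1) = Pow(Add(-983, Add(Rational(25, 36), Mul(2, Pow(248449, Rational(1, 2))))), -1) = Pow(Add(Rational(-35363, 36), Mul(2, Pow(248449, Rational(1, 2)))), -1)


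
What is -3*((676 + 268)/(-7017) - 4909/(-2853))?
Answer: -10584407/2224389 ≈ -4.7583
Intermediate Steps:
-3*((676 + 268)/(-7017) - 4909/(-2853)) = -3*(944*(-1/7017) - 4909*(-1/2853)) = -3*(-944/7017 + 4909/2853) = -3*10584407/6673167 = -10584407/2224389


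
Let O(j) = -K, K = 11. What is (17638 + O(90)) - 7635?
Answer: 9992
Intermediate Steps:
O(j) = -11 (O(j) = -1*11 = -11)
(17638 + O(90)) - 7635 = (17638 - 11) - 7635 = 17627 - 7635 = 9992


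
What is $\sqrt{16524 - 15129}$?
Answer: $3 \sqrt{155} \approx 37.35$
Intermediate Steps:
$\sqrt{16524 - 15129} = \sqrt{1395} = 3 \sqrt{155}$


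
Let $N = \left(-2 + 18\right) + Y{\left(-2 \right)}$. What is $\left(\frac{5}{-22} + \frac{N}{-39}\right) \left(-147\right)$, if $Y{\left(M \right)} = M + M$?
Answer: $\frac{22491}{286} \approx 78.64$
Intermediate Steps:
$Y{\left(M \right)} = 2 M$
$N = 12$ ($N = \left(-2 + 18\right) + 2 \left(-2\right) = 16 - 4 = 12$)
$\left(\frac{5}{-22} + \frac{N}{-39}\right) \left(-147\right) = \left(\frac{5}{-22} + \frac{12}{-39}\right) \left(-147\right) = \left(5 \left(- \frac{1}{22}\right) + 12 \left(- \frac{1}{39}\right)\right) \left(-147\right) = \left(- \frac{5}{22} - \frac{4}{13}\right) \left(-147\right) = \left(- \frac{153}{286}\right) \left(-147\right) = \frac{22491}{286}$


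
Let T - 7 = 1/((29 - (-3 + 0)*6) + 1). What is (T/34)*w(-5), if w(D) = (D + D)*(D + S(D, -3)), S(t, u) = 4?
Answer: 1685/816 ≈ 2.0649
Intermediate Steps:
w(D) = 2*D*(4 + D) (w(D) = (D + D)*(D + 4) = (2*D)*(4 + D) = 2*D*(4 + D))
T = 337/48 (T = 7 + 1/((29 - (-3 + 0)*6) + 1) = 7 + 1/((29 - (-3)*6) + 1) = 7 + 1/((29 - 1*(-18)) + 1) = 7 + 1/((29 + 18) + 1) = 7 + 1/(47 + 1) = 7 + 1/48 = 337/48 ≈ 7.0208)
(T/34)*w(-5) = ((337/48)/34)*(2*(-5)*(4 - 5)) = ((337/48)*(1/34))*(2*(-5)*(-1)) = (337/1632)*10 = 1685/816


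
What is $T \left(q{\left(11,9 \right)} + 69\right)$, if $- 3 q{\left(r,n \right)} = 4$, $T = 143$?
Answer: $\frac{29029}{3} \approx 9676.3$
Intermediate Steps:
$q{\left(r,n \right)} = - \frac{4}{3}$ ($q{\left(r,n \right)} = \left(- \frac{1}{3}\right) 4 = - \frac{4}{3}$)
$T \left(q{\left(11,9 \right)} + 69\right) = 143 \left(- \frac{4}{3} + 69\right) = 143 \cdot \frac{203}{3} = \frac{29029}{3}$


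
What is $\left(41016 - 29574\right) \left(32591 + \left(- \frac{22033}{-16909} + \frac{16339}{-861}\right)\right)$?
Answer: $\frac{1808688901253294}{4852883} \approx 3.727 \cdot 10^{8}$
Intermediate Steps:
$\left(41016 - 29574\right) \left(32591 + \left(- \frac{22033}{-16909} + \frac{16339}{-861}\right)\right) = 11442 \left(32591 + \left(\left(-22033\right) \left(- \frac{1}{16909}\right) + 16339 \left(- \frac{1}{861}\right)\right)\right) = 11442 \left(32591 + \left(\frac{22033}{16909} - \frac{16339}{861}\right)\right) = 11442 \left(32591 - \frac{257305738}{14558649}\right) = 11442 \cdot \frac{474223623821}{14558649} = \frac{1808688901253294}{4852883}$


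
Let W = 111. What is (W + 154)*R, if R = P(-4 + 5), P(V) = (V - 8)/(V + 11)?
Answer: -1855/12 ≈ -154.58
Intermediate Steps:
P(V) = (-8 + V)/(11 + V)
R = -7/12 (R = (-8 + (-4 + 5))/(11 + (-4 + 5)) = (-8 + 1)/(11 + 1) = -7/12 ≈ -0.58333)
(W + 154)*R = (111 + 154)*(-7/12) = 265*(-7/12) = -1855/12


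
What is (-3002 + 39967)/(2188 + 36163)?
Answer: 36965/38351 ≈ 0.96386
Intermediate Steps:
(-3002 + 39967)/(2188 + 36163) = 36965/38351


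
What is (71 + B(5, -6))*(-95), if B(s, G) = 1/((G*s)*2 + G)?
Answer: -445075/66 ≈ -6743.6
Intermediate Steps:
B(s, G) = 1/(G + 2*G*s) (B(s, G) = 1/(2*G*s + G) = 1/(G + 2*G*s))
(71 + B(5, -6))*(-95) = (71 + 1/((-6)*(1 + 2*5)))*(-95) = (71 - 1/(6*(1 + 10)))*(-95) = (71 - ⅙/11)*(-95) = (71 - ⅙*1/11)*(-95) = (71 - 1/66)*(-95) = (4685/66)*(-95) = -445075/66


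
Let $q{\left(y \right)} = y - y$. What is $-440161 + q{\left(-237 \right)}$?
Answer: $-440161$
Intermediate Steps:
$q{\left(y \right)} = 0$
$-440161 + q{\left(-237 \right)} = -440161 + 0 = -440161$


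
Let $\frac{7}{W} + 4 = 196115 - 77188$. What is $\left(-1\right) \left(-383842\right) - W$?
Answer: $\frac{6521091737}{16989} \approx 3.8384 \cdot 10^{5}$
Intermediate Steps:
$W = \frac{1}{16989}$ ($W = \frac{7}{-4 + \left(196115 - 77188\right)} = \frac{7}{-4 + 118927} = \frac{7}{118923} = 7 \cdot \frac{1}{118923} = \frac{1}{16989} \approx 5.8862 \cdot 10^{-5}$)
$\left(-1\right) \left(-383842\right) - W = \left(-1\right) \left(-383842\right) - \frac{1}{16989} = 383842 - \frac{1}{16989} = \frac{6521091737}{16989}$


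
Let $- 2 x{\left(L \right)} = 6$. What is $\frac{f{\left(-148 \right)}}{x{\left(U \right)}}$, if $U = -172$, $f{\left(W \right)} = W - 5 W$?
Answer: $- \frac{592}{3} \approx -197.33$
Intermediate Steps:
$f{\left(W \right)} = - 4 W$
$x{\left(L \right)} = -3$ ($x{\left(L \right)} = \left(- \frac{1}{2}\right) 6 = -3$)
$\frac{f{\left(-148 \right)}}{x{\left(U \right)}} = \frac{\left(-4\right) \left(-148\right)}{-3} = 592 \left(- \frac{1}{3}\right) = - \frac{592}{3}$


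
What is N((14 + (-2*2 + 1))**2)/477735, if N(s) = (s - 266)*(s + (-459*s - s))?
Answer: 536877/31849 ≈ 16.857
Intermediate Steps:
N(s) = -459*s*(-266 + s) (N(s) = (-266 + s)*(s - 460*s) = (-266 + s)*(-459*s) = -459*s*(-266 + s))
N((14 + (-2*2 + 1))**2)/477735 = (459*(14 + (-2*2 + 1))**2*(266 - (14 + (-2*2 + 1))**2))/477735 = (459*(14 + (-4 + 1))**2*(266 - (14 + (-4 + 1))**2))*(1/477735) = (459*(14 - 3)**2*(266 - (14 - 3)**2))*(1/477735) = (459*11**2*(266 - 1*11**2))*(1/477735) = (459*121*(266 - 1*121))*(1/477735) = (459*121*(266 - 121))*(1/477735) = (459*121*145)*(1/477735) = 8053155*(1/477735) = 536877/31849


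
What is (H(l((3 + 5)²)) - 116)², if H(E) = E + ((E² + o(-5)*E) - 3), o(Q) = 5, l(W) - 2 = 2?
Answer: 6241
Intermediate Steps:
l(W) = 4 (l(W) = 2 + 2 = 4)
H(E) = -3 + E² + 6*E (H(E) = E + ((E² + 5*E) - 3) = E + (-3 + E² + 5*E) = -3 + E² + 6*E)
(H(l((3 + 5)²)) - 116)² = ((-3 + 4² + 6*4) - 116)² = ((-3 + 16 + 24) - 116)² = (37 - 116)² = (-79)² = 6241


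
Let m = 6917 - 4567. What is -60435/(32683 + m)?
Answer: -60435/35033 ≈ -1.7251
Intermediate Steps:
m = 2350
-60435/(32683 + m) = -60435/(32683 + 2350) = -60435/35033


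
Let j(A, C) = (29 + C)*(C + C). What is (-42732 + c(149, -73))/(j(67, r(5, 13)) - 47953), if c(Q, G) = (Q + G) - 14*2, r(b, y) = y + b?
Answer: 42684/46261 ≈ 0.92268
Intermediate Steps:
r(b, y) = b + y
j(A, C) = 2*C*(29 + C) (j(A, C) = (29 + C)*(2*C) = 2*C*(29 + C))
c(Q, G) = -28 + G + Q (c(Q, G) = (G + Q) - 28 = -28 + G + Q)
(-42732 + c(149, -73))/(j(67, r(5, 13)) - 47953) = (-42732 + (-28 - 73 + 149))/(2*(5 + 13)*(29 + (5 + 13)) - 47953) = (-42732 + 48)/(2*18*(29 + 18) - 47953) = -42684/(2*18*47 - 47953) = -42684/(1692 - 47953) = -42684/(-46261) = -42684*(-1/46261) = 42684/46261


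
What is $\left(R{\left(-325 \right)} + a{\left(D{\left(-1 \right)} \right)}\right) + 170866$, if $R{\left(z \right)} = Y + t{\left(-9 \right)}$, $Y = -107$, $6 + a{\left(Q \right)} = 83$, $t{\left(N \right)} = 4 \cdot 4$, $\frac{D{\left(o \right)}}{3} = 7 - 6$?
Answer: $170852$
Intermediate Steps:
$D{\left(o \right)} = 3$ ($D{\left(o \right)} = 3 \left(7 - 6\right) = 3 \cdot 1 = 3$)
$t{\left(N \right)} = 16$
$a{\left(Q \right)} = 77$ ($a{\left(Q \right)} = -6 + 83 = 77$)
$R{\left(z \right)} = -91$ ($R{\left(z \right)} = -107 + 16 = -91$)
$\left(R{\left(-325 \right)} + a{\left(D{\left(-1 \right)} \right)}\right) + 170866 = \left(-91 + 77\right) + 170866 = -14 + 170866 = 170852$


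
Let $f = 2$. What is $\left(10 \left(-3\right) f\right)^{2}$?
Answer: $3600$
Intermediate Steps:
$\left(10 \left(-3\right) f\right)^{2} = \left(10 \left(-3\right) 2\right)^{2} = \left(\left(-30\right) 2\right)^{2} = \left(-60\right)^{2} = 3600$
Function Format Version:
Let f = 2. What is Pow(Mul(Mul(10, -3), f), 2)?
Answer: 3600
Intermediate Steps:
Pow(Mul(Mul(10, -3), f), 2) = Pow(Mul(Mul(10, -3), 2), 2) = Pow(Mul(-30, 2), 2) = Pow(-60, 2) = 3600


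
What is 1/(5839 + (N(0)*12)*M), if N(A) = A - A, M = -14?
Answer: 1/5839 ≈ 0.00017126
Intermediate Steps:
N(A) = 0
1/(5839 + (N(0)*12)*M) = 1/(5839 + (0*12)*(-14)) = 1/(5839 + 0*(-14)) = 1/(5839 + 0) = 1/5839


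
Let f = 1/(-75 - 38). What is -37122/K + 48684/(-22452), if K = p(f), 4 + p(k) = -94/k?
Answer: -56266244/9933139 ≈ -5.6645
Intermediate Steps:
f = -1/113 (f = 1/(-113) = -1/113 ≈ -0.0088496)
p(k) = -4 - 94/k
K = 10618 (K = -4 - 94/(-1/113) = -4 - 94*(-113) = -4 + 10622 = 10618)
-37122/K + 48684/(-22452) = -37122/10618 + 48684/(-22452) = -37122*1/10618 + 48684*(-1/22452) = -18561/5309 - 4057/1871 = -56266244/9933139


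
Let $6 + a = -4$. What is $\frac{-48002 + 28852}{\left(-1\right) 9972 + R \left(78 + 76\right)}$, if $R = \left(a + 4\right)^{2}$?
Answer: $\frac{9575}{2214} \approx 4.3248$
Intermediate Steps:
$a = -10$ ($a = -6 - 4 = -10$)
$R = 36$ ($R = \left(-10 + 4\right)^{2} = \left(-6\right)^{2} = 36$)
$\frac{-48002 + 28852}{\left(-1\right) 9972 + R \left(78 + 76\right)} = \frac{-48002 + 28852}{\left(-1\right) 9972 + 36 \left(78 + 76\right)} = - \frac{19150}{-9972 + 36 \cdot 154} = - \frac{19150}{-9972 + 5544} = - \frac{19150}{-4428} = \left(-19150\right) \left(- \frac{1}{4428}\right) = \frac{9575}{2214}$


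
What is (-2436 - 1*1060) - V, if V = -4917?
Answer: 1421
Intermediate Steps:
(-2436 - 1*1060) - V = (-2436 - 1*1060) - 1*(-4917) = (-2436 - 1060) + 4917 = -3496 + 4917 = 1421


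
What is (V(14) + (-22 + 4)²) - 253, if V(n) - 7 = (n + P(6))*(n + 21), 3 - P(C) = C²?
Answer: -587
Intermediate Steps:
P(C) = 3 - C²
V(n) = 7 + (-33 + n)*(21 + n) (V(n) = 7 + (n + (3 - 1*6²))*(n + 21) = 7 + (n + (3 - 1*36))*(21 + n) = 7 + (n + (3 - 36))*(21 + n) = 7 + (n - 33)*(21 + n) = 7 + (-33 + n)*(21 + n))
(V(14) + (-22 + 4)²) - 253 = ((-686 + 14² - 12*14) + (-22 + 4)²) - 253 = ((-686 + 196 - 168) + (-18)²) - 253 = (-658 + 324) - 253 = -334 - 253 = -587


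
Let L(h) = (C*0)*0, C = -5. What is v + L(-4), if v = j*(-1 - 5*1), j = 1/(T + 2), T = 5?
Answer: -6/7 ≈ -0.85714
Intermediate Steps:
L(h) = 0 (L(h) = -5*0*0 = 0*0 = 0)
j = ⅐ (j = 1/(5 + 2) = 1/7 = ⅐ ≈ 0.14286)
v = -6/7 (v = (-1 - 5*1)/7 = (-1 - 5)/7 = (⅐)*(-6) = -6/7 ≈ -0.85714)
v + L(-4) = -6/7 + 0 = -6/7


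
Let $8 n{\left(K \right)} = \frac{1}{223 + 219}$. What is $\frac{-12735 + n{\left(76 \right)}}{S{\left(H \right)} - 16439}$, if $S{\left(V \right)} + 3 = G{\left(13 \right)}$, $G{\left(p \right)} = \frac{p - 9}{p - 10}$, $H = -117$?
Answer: $\frac{135092877}{174402592} \approx 0.7746$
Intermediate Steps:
$G{\left(p \right)} = \frac{-9 + p}{-10 + p}$
$n{\left(K \right)} = \frac{1}{3536}$ ($n{\left(K \right)} = \frac{1}{8 \left(223 + 219\right)} = \frac{1}{8 \cdot 442} = \frac{1}{8} \cdot \frac{1}{442} = \frac{1}{3536}$)
$S{\left(V \right)} = - \frac{5}{3}$ ($S{\left(V \right)} = -3 + \frac{-9 + 13}{-10 + 13} = -3 + \frac{1}{3} \cdot 4 = -3 + \frac{4}{3} = - \frac{5}{3}$)
$\frac{-12735 + n{\left(76 \right)}}{S{\left(H \right)} - 16439} = \frac{-12735 + \frac{1}{3536}}{- \frac{5}{3} - 16439} = - \frac{45030959}{3536 \left(- \frac{49322}{3}\right)} = \left(- \frac{45030959}{3536}\right) \left(- \frac{3}{49322}\right) = \frac{135092877}{174402592}$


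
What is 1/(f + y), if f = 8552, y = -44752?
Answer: -1/36200 ≈ -2.7624e-5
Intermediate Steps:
1/(f + y) = 1/(8552 - 44752) = 1/(-36200) = -1/36200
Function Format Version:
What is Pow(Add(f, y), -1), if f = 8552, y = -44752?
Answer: Rational(-1, 36200) ≈ -2.7624e-5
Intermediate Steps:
Pow(Add(f, y), -1) = Pow(Add(8552, -44752), -1) = Pow(-36200, -1) = Rational(-1, 36200)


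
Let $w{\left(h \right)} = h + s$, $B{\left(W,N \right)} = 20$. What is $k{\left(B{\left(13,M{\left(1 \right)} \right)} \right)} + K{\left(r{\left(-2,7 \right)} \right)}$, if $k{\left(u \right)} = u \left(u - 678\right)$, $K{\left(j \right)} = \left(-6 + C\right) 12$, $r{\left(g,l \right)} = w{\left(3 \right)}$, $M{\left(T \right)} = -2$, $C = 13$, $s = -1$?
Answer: $-13076$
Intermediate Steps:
$w{\left(h \right)} = -1 + h$ ($w{\left(h \right)} = h - 1 = -1 + h$)
$r{\left(g,l \right)} = 2$ ($r{\left(g,l \right)} = -1 + 3 = 2$)
$K{\left(j \right)} = 84$ ($K{\left(j \right)} = \left(-6 + 13\right) 12 = 7 \cdot 12 = 84$)
$k{\left(u \right)} = u \left(-678 + u\right)$
$k{\left(B{\left(13,M{\left(1 \right)} \right)} \right)} + K{\left(r{\left(-2,7 \right)} \right)} = 20 \left(-678 + 20\right) + 84 = 20 \left(-658\right) + 84 = -13160 + 84 = -13076$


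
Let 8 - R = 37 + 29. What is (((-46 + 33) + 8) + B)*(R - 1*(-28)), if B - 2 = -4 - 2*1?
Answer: 270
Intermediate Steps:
R = -58 (R = 8 - (37 + 29) = 8 - 1*66 = 8 - 66 = -58)
B = -4 (B = 2 + (-4 - 2*1) = 2 + (-4 - 2) = 2 - 6 = -4)
(((-46 + 33) + 8) + B)*(R - 1*(-28)) = (((-46 + 33) + 8) - 4)*(-58 - 1*(-28)) = ((-13 + 8) - 4)*(-58 + 28) = (-5 - 4)*(-30) = -9*(-30) = 270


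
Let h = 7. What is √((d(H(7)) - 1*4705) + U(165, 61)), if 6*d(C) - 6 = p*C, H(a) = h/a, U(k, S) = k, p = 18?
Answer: 18*I*√14 ≈ 67.35*I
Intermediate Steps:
H(a) = 7/a
d(C) = 1 + 3*C (d(C) = 1 + (18*C)/6 = 1 + 3*C)
√((d(H(7)) - 1*4705) + U(165, 61)) = √(((1 + 3*(7/7)) - 1*4705) + 165) = √(((1 + 3*(7*(⅐))) - 4705) + 165) = √(((1 + 3*1) - 4705) + 165) = √(((1 + 3) - 4705) + 165) = √((4 - 4705) + 165) = √(-4701 + 165) = √(-4536) = 18*I*√14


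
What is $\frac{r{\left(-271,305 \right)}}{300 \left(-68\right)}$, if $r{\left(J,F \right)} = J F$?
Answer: $\frac{16531}{4080} \approx 4.0517$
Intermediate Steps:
$r{\left(J,F \right)} = F J$
$\frac{r{\left(-271,305 \right)}}{300 \left(-68\right)} = \frac{305 \left(-271\right)}{300 \left(-68\right)} = - \frac{82655}{-20400} = \left(-82655\right) \left(- \frac{1}{20400}\right) = \frac{16531}{4080}$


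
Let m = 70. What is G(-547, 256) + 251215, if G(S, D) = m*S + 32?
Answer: 212957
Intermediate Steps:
G(S, D) = 32 + 70*S (G(S, D) = 70*S + 32 = 32 + 70*S)
G(-547, 256) + 251215 = (32 + 70*(-547)) + 251215 = (32 - 38290) + 251215 = -38258 + 251215 = 212957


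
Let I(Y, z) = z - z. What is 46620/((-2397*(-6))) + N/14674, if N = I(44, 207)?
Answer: 2590/799 ≈ 3.2416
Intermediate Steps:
I(Y, z) = 0
N = 0
46620/((-2397*(-6))) + N/14674 = 46620/((-2397*(-6))) + 0/14674 = 46620/14382 + 0*(1/14674) = 46620*(1/14382) + 0 = 2590/799 + 0 = 2590/799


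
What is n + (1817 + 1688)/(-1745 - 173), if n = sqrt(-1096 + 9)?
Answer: -3505/1918 + I*sqrt(1087) ≈ -1.8274 + 32.97*I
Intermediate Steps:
n = I*sqrt(1087) (n = sqrt(-1087) = I*sqrt(1087) ≈ 32.97*I)
n + (1817 + 1688)/(-1745 - 173) = I*sqrt(1087) + (1817 + 1688)/(-1745 - 173) = I*sqrt(1087) + 3505/(-1918) = I*sqrt(1087) + 3505*(-1/1918) = I*sqrt(1087) - 3505/1918 = -3505/1918 + I*sqrt(1087)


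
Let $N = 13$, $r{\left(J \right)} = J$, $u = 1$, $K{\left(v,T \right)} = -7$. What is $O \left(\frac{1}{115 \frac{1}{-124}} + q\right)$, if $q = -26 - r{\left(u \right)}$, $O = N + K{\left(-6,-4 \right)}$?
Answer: $- \frac{19374}{115} \approx -168.47$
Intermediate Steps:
$O = 6$ ($O = 13 - 7 = 6$)
$q = -27$ ($q = -26 - 1 = -27$)
$O \left(\frac{1}{115 \frac{1}{-124}} + q\right) = 6 \left(\frac{1}{115 \frac{1}{-124}} - 27\right) = 6 \left(\frac{1}{115 \left(- \frac{1}{124}\right)} - 27\right) = 6 \left(\frac{1}{- \frac{115}{124}} - 27\right) = 6 \left(- \frac{124}{115} - 27\right) = 6 \left(- \frac{3229}{115}\right) = - \frac{19374}{115}$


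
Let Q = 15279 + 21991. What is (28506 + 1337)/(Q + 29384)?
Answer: 29843/66654 ≈ 0.44773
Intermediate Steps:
Q = 37270
(28506 + 1337)/(Q + 29384) = (28506 + 1337)/(37270 + 29384) = 29843/66654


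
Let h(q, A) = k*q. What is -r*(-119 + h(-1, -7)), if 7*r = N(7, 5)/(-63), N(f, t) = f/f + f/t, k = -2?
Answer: -156/245 ≈ -0.63673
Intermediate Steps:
h(q, A) = -2*q
N(f, t) = 1 + f/t
r = -4/735 (r = (((7 + 5)/5)/(-63))/7 = (((⅕)*12)*(-1/63))/7 = ((12/5)*(-1/63))/7 = (⅐)*(-4/105) = -4/735 ≈ -0.0054422)
-r*(-119 + h(-1, -7)) = -(-4)*(-119 - 2*(-1))/735 = -(-4)*(-119 + 2)/735 = -(-4)*(-117)/735 = -1*156/245 = -156/245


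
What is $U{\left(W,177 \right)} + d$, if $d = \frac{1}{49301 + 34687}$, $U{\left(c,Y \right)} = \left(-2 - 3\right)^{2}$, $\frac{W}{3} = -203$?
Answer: $\frac{2099701}{83988} \approx 25.0$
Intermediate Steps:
$W = -609$ ($W = 3 \left(-203\right) = -609$)
$U{\left(c,Y \right)} = 25$ ($U{\left(c,Y \right)} = \left(-5\right)^{2} = 25$)
$d = \frac{1}{83988} \approx 1.1906 \cdot 10^{-5}$
$U{\left(W,177 \right)} + d = 25 + \frac{1}{83988} = \frac{2099701}{83988}$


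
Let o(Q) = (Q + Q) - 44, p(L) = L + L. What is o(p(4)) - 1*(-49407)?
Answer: 49379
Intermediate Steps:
p(L) = 2*L
o(Q) = -44 + 2*Q (o(Q) = 2*Q - 44 = -44 + 2*Q)
o(p(4)) - 1*(-49407) = (-44 + 2*(2*4)) - 1*(-49407) = (-44 + 2*8) + 49407 = (-44 + 16) + 49407 = -28 + 49407 = 49379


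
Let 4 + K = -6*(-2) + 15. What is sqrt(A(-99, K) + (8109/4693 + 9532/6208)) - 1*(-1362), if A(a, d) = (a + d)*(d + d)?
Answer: 1362 + 3*I*sqrt(3564352865801)/95836 ≈ 1362.0 + 59.099*I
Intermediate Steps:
K = 23 (K = -4 + (-6*(-2) + 15) = -4 + (12 + 15) = -4 + 27 = 23)
A(a, d) = 2*d*(a + d) (A(a, d) = (a + d)*(2*d) = 2*d*(a + d))
sqrt(A(-99, K) + (8109/4693 + 9532/6208)) - 1*(-1362) = sqrt(2*23*(-99 + 23) + (8109/4693 + 9532/6208)) - 1*(-1362) = sqrt(2*23*(-76) + (8109*(1/4693) + 9532*(1/6208))) + 1362 = sqrt(-3496 + (8109/4693 + 2383/1552)) + 1362 = sqrt(-3496 + 23768587/7283536) + 1362 = sqrt(-25439473269/7283536) + 1362 = 3*I*sqrt(3564352865801)/95836 + 1362 = 1362 + 3*I*sqrt(3564352865801)/95836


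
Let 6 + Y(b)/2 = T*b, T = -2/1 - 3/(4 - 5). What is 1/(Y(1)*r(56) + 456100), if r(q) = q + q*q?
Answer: 1/424180 ≈ 2.3575e-6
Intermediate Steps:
r(q) = q + q²
T = 1 (T = -2*1 - 3/(-1) = -2 - 3*(-1) = -2 + 3 = 1)
Y(b) = -12 + 2*b (Y(b) = -12 + 2*(1*b) = -12 + 2*b)
1/(Y(1)*r(56) + 456100) = 1/((-12 + 2*1)*(56*(1 + 56)) + 456100) = 1/((-12 + 2)*(56*57) + 456100) = 1/(-10*3192 + 456100) = 1/(-31920 + 456100) = 1/424180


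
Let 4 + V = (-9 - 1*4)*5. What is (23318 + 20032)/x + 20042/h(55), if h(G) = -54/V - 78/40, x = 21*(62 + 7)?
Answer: -493907990/28819 ≈ -17138.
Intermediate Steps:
x = 1449 (x = 21*69 = 1449)
V = -69 (V = -4 + (-9 - 1*4)*5 = -4 + (-9 - 4)*5 = -4 - 13*5 = -4 - 65 = -69)
h(G) = -537/460 (h(G) = -54/(-69) - 78/40 = -54*(-1/69) - 78*1/40 = 18/23 - 39/20 = -537/460)
(23318 + 20032)/x + 20042/h(55) = (23318 + 20032)/1449 + 20042/(-537/460) = 43350*(1/1449) + 20042*(-460/537) = 14450/483 - 9219320/537 = -493907990/28819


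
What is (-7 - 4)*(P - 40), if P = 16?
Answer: 264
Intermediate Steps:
(-7 - 4)*(P - 40) = (-7 - 4)*(16 - 40) = -11*(-24) = 264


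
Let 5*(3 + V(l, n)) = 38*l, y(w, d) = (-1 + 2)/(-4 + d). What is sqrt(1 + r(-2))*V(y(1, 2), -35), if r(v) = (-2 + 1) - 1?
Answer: -34*I/5 ≈ -6.8*I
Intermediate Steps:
y(w, d) = 1/(-4 + d)
r(v) = -2 (r(v) = -1 - 1 = -2)
V(l, n) = -3 + 38*l/5 (V(l, n) = -3 + (38*l)/5 = -3 + 38*l/5)
sqrt(1 + r(-2))*V(y(1, 2), -35) = sqrt(1 - 2)*(-3 + 38/(5*(-4 + 2))) = sqrt(-1)*(-3 + (38/5)/(-2)) = I*(-3 + (38/5)*(-1/2)) = I*(-3 - 19/5) = I*(-34/5) = -34*I/5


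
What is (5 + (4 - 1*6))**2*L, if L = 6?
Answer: 54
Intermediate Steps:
(5 + (4 - 1*6))**2*L = (5 + (4 - 1*6))**2*6 = (5 + (4 - 6))**2*6 = (5 - 2)**2*6 = 3**2*6 = 9*6 = 54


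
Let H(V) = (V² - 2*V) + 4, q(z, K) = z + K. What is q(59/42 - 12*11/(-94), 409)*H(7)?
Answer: 10567843/658 ≈ 16061.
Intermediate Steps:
q(z, K) = K + z
H(V) = 4 + V² - 2*V
q(59/42 - 12*11/(-94), 409)*H(7) = (409 + (59/42 - 12*11/(-94)))*(4 + 7² - 2*7) = (409 + (59*(1/42) - 132*(-1/94)))*(4 + 49 - 14) = (409 + (59/42 + 66/47))*39 = (409 + 5545/1974)*39 = (812911/1974)*39 = 10567843/658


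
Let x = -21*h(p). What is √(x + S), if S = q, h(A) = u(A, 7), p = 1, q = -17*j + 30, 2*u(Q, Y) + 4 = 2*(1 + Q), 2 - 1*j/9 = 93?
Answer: √13953 ≈ 118.12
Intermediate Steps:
j = -819 (j = 18 - 9*93 = 18 - 837 = -819)
u(Q, Y) = -1 + Q (u(Q, Y) = -2 + (2*(1 + Q))/2 = -2 + (2 + 2*Q)/2 = -2 + (1 + Q) = -1 + Q)
q = 13953 (q = -17*(-819) + 30 = 13923 + 30 = 13953)
h(A) = -1 + A
S = 13953
x = 0 (x = -21*(-1 + 1) = -21*0 = 0)
√(x + S) = √(0 + 13953) = √13953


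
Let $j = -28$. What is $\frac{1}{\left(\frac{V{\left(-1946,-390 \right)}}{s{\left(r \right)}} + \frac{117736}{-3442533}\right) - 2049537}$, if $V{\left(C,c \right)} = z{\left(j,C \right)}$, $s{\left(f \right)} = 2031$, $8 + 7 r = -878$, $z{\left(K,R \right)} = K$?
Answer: $- \frac{2330594841}{4776640470476197} \approx -4.8791 \cdot 10^{-7}$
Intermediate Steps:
$r = - \frac{886}{7}$ ($r = - \frac{8}{7} + \frac{1}{7} \left(-878\right) = - \frac{8}{7} - \frac{878}{7} = - \frac{886}{7} \approx -126.57$)
$V{\left(C,c \right)} = -28$
$\frac{1}{\left(\frac{V{\left(-1946,-390 \right)}}{s{\left(r \right)}} + \frac{117736}{-3442533}\right) - 2049537} = \frac{1}{\left(- \frac{28}{2031} + \frac{117736}{-3442533}\right) - 2049537} = \frac{1}{\left(\left(-28\right) \frac{1}{2031} + 117736 \left(- \frac{1}{3442533}\right)\right) - 2049537} = \frac{1}{\left(- \frac{28}{2031} - \frac{117736}{3442533}\right) - 2049537} = \frac{1}{- \frac{111837580}{2330594841} - 2049537} = \frac{1}{- \frac{4776640470476197}{2330594841}} = - \frac{2330594841}{4776640470476197}$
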